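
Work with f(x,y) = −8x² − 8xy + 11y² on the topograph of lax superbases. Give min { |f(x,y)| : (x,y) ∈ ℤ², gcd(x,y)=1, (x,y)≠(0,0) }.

descent: ρ → (11,8,-8)  [lands on river]
river: ρ → (-8,8,11)
river: ρ → (11,14,-5)
river: ρ → (-5,16,8)
river: ρ → (8,16,-5)
river: ρ → (-5,14,11)
closes: descent 1, river 6
min |a| on river = 5

5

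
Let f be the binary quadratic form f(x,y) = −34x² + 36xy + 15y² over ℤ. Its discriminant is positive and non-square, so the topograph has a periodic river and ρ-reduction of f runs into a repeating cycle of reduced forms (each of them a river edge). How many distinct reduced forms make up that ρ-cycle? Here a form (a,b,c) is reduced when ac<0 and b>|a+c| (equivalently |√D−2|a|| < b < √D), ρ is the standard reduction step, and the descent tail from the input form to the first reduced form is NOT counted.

D = 3336, ⌊√D⌋ = 57
river: ρ → (15,54,-7)
river: ρ → (-7,44,50)
river: ρ → (50,56,-1)
river: ρ → (-1,56,50)
river: ρ → (50,44,-7)
river: ρ → (-7,54,15)
river: ρ → (15,36,-34)
river: ρ → (-34,32,17)
river: ρ → (17,36,-30)
river: ρ → (-30,24,23)
river: ρ → (23,22,-31)
river: ρ → (-31,40,14)
river: ρ → (14,44,-25)
river: ρ → (-25,56,2)
river: ρ → (2,56,-25)
river: ρ → (-25,44,14)
river: ρ → (14,40,-31)
river: ρ → (-31,22,23)
river: ρ → (23,24,-30)
river: ρ → (-30,36,17)
river: ρ → (17,32,-34)
river: ρ → (-34,36,15)
ρ-cycle length = 22 (tail of 0 descent steps not counted)

22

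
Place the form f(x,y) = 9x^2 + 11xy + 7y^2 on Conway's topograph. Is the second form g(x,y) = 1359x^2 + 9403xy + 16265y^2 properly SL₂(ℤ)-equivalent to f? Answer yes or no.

D₁ = -131, D₂ = -131
f: translate: b→-7 (≡11 mod 18), so (9,11,7)→(9,-7,5)
f: flip: (9,-7,5)→(5,7,9)
f: translate: b→-3 (≡7 mod 10), so (5,7,9)→(5,-3,7)
f: reduced (well bottom): (5,-3,7) with a≤c, −a<b≤a
g: translate: b→1249 (≡9403 mod 2718), so (1359,9403,16265)→(1359,1249,287)
g: flip: (1359,1249,287)→(287,-1249,1359)
g: translate: b→-101 (≡-1249 mod 574), so (287,-1249,1359)→(287,-101,9)
g: flip: (287,-101,9)→(9,101,287)
g: translate: b→-7 (≡101 mod 18), so (9,101,287)→(9,-7,5)
g: flip: (9,-7,5)→(5,7,9)
g: translate: b→-3 (≡7 mod 10), so (5,7,9)→(5,-3,7)
g: reduced (well bottom): (5,-3,7) with a≤c, −a<b≤a
reduced forms (5, -3, 7) vs (5, -3, 7) ⇒ equivalent

yes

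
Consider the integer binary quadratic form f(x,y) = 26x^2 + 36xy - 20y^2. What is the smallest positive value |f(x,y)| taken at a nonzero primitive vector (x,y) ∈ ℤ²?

river: ρ → (-20,44,18)
river: ρ → (18,28,-36)
river: ρ → (-36,44,10)
river: ρ → (10,56,-6)
river: ρ → (-6,52,28)
river: ρ → (28,4,-30)
river: ρ → (-30,56,2)
river: ρ → (2,56,-30)
river: ρ → (-30,4,28)
river: ρ → (28,52,-6)
river: ρ → (-6,56,10)
river: ρ → (10,44,-36)
river: ρ → (-36,28,18)
river: ρ → (18,44,-20)
river: ρ → (-20,36,26)
river: ρ → (26,16,-30)
river: ρ → (-30,44,12)
river: ρ → (12,52,-14)
river: ρ → (-14,32,42)
river: ρ → (42,52,-4)
river: ρ → (-4,52,42)
river: ρ → (42,32,-14)
river: ρ → (-14,52,12)
river: ρ → (12,44,-30)
river: ρ → (-30,16,26)
river: ρ → (26,36,-20)
closes: descent 0, river 26
min |a| on river = 2

2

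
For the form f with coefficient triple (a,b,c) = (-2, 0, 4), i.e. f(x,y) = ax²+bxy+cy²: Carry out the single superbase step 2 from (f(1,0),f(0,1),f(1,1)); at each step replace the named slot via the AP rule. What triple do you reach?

start (-2,4,2) = (f(1,0),f(0,1),f(1,1))
replace slot 2: 2·((-2)+2) − 4 = -4 → (-2,-4,2)

-2,-4,2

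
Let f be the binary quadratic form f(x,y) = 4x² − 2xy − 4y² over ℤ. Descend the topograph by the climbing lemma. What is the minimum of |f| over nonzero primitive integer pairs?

descent: ρ → (-4,2,4)  [lands on river]
river: ρ → (4,6,-2)
river: ρ → (-2,6,4)
river: ρ → (4,2,-4)
river: ρ → (-4,6,2)
river: ρ → (2,6,-4)
closes: descent 1, river 6
min |a| on river = 2

2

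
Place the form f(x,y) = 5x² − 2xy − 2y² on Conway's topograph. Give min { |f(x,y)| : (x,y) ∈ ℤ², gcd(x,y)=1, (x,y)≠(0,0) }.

descent: ρ → (-2,6,1)  [lands on river]
river: ρ → (1,6,-2)
closes: descent 1, river 2
min |a| on river = 1

1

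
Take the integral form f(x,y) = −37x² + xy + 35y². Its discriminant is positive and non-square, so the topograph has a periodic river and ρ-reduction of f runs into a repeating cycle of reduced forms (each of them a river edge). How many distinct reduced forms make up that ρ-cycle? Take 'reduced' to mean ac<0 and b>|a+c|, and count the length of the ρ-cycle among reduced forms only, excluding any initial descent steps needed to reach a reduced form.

D = 5181, ⌊√D⌋ = 71
descent: ρ → (35,69,-3)  [lands on river]
river: ρ → (-3,69,35)
river: ρ → (35,71,-1)
river: ρ → (-1,71,35)
ρ-cycle length = 4 (tail of 1 descent step not counted)

4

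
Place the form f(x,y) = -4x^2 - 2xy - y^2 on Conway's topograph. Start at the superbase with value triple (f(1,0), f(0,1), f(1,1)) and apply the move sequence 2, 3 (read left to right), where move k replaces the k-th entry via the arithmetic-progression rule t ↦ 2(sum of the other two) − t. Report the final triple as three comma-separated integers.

start (-4,-1,-7) = (f(1,0),f(0,1),f(1,1))
replace slot 2: 2·((-4)+(-7)) − (-1) = -21 → (-4,-21,-7)
replace slot 3: 2·((-4)+(-21)) − (-7) = -43 → (-4,-21,-43)

-4,-21,-43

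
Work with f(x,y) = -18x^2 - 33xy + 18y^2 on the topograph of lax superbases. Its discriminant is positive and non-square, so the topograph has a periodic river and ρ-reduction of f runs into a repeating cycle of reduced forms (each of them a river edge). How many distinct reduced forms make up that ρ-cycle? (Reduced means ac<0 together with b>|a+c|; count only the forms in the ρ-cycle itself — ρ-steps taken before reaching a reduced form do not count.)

D = 2385, ⌊√D⌋ = 48
descent: ρ → (18,33,-18)  [lands on river]
river: ρ → (-18,39,12)
river: ρ → (12,33,-27)
river: ρ → (-27,21,18)
river: ρ → (18,15,-30)
river: ρ → (-30,45,3)
river: ρ → (3,45,-30)
river: ρ → (-30,15,18)
river: ρ → (18,21,-27)
river: ρ → (-27,33,12)
river: ρ → (12,39,-18)
river: ρ → (-18,33,18)
river: ρ → (18,39,-12)
river: ρ → (-12,33,27)
river: ρ → (27,21,-18)
river: ρ → (-18,15,30)
river: ρ → (30,45,-3)
river: ρ → (-3,45,30)
river: ρ → (30,15,-18)
river: ρ → (-18,21,27)
river: ρ → (27,33,-12)
river: ρ → (-12,39,18)
ρ-cycle length = 22 (tail of 1 descent step not counted)

22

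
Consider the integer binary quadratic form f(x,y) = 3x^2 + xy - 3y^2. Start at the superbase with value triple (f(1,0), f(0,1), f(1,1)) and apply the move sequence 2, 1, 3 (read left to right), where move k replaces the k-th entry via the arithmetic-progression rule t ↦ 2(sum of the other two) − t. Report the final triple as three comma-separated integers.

start (3,-3,1) = (f(1,0),f(0,1),f(1,1))
replace slot 2: 2·(3+1) − (-3) = 11 → (3,11,1)
replace slot 1: 2·(11+1) − 3 = 21 → (21,11,1)
replace slot 3: 2·(21+11) − 1 = 63 → (21,11,63)

21,11,63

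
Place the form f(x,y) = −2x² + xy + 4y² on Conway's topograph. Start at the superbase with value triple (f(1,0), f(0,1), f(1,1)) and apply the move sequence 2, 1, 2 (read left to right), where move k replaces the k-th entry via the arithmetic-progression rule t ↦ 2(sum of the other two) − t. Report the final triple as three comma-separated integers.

start (-2,4,3) = (f(1,0),f(0,1),f(1,1))
replace slot 2: 2·((-2)+3) − 4 = -2 → (-2,-2,3)
replace slot 1: 2·((-2)+3) − (-2) = 4 → (4,-2,3)
replace slot 2: 2·(4+3) − (-2) = 16 → (4,16,3)

4,16,3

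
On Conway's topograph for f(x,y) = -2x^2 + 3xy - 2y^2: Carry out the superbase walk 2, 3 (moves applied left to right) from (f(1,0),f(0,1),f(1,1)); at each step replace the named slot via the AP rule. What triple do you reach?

start (-2,-2,-1) = (f(1,0),f(0,1),f(1,1))
replace slot 2: 2·((-2)+(-1)) − (-2) = -4 → (-2,-4,-1)
replace slot 3: 2·((-2)+(-4)) − (-1) = -11 → (-2,-4,-11)

-2,-4,-11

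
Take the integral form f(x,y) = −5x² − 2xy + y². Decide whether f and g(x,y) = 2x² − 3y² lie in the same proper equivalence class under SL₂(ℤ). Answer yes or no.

D₁ = 24, D₂ = 24
river cycle of f (length 2): (1, 4, -2), (-2, 4, 1)
river cycle of g (length 2): (2, 4, -1), (-1, 4, 2)
cycles differ ⇒ inequivalent

no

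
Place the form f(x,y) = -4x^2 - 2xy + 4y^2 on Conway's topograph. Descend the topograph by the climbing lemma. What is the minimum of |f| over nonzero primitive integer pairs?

descent: ρ → (4,2,-4)  [lands on river]
river: ρ → (-4,6,2)
river: ρ → (2,6,-4)
river: ρ → (-4,2,4)
river: ρ → (4,6,-2)
river: ρ → (-2,6,4)
closes: descent 1, river 6
min |a| on river = 2

2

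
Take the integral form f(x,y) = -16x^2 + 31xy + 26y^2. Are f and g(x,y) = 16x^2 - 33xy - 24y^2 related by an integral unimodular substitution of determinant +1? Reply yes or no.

D₁ = 2625, D₂ = 2625
river cycle of f (length 20): (26, 21, -21), (-21, 21, 26), (26, 31, -16), (-16, 33, 24), (24, 15, -25), (-25, 35, 14), (14, 49, -4), (-4, 47, 26), (26, 5, -25), (-25, 45, 6), … (10 more)
river cycle of g (length 20): (-24, 33, 16), (16, 31, -26), (-26, 21, 21), (21, 21, -26), (-26, 31, 16), (16, 33, -24), (-24, 15, 25), (25, 35, -14), (-14, 49, 4), (4, 47, -26), … (10 more)
cycles differ ⇒ inequivalent

no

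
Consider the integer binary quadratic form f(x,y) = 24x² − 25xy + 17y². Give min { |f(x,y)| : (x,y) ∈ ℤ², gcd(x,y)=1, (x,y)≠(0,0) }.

translate: b→23 (≡-25 mod 48), so (24,-25,17)→(24,23,16)
flip: (24,23,16)→(16,-23,24)
translate: b→9 (≡-23 mod 32), so (16,-23,24)→(16,9,17)
reduced (well bottom): (16,9,17) with a≤c, −a<b≤a
well minimum = a = 16

16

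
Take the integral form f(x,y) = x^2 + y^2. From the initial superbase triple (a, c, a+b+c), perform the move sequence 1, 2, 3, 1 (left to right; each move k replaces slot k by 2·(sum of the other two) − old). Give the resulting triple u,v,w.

start (1,1,2) = (f(1,0),f(0,1),f(1,1))
replace slot 1: 2·(1+2) − 1 = 5 → (5,1,2)
replace slot 2: 2·(5+2) − 1 = 13 → (5,13,2)
replace slot 3: 2·(5+13) − 2 = 34 → (5,13,34)
replace slot 1: 2·(13+34) − 5 = 89 → (89,13,34)

89,13,34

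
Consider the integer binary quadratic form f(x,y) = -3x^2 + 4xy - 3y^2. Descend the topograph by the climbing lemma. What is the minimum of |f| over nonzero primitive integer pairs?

translate: b→2 (≡-4 mod 6), so (3,-4,3)→(3,2,2)
flip: (3,2,2)→(2,-2,3)
translate: b→2 (≡-2 mod 4), so (2,-2,3)→(2,2,3)
reduced (well bottom): (2,2,3) with a≤c, −a<b≤a
well minimum |f| = |-2| = 2 (negative-definite)

2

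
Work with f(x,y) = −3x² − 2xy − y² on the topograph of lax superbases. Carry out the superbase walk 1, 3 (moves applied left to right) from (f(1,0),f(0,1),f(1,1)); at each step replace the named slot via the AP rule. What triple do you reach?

start (-3,-1,-6) = (f(1,0),f(0,1),f(1,1))
replace slot 1: 2·((-1)+(-6)) − (-3) = -11 → (-11,-1,-6)
replace slot 3: 2·((-11)+(-1)) − (-6) = -18 → (-11,-1,-18)

-11,-1,-18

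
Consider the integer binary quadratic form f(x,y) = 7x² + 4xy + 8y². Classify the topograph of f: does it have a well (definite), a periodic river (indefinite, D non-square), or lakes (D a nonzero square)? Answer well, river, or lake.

D = b²−4ac = 4² − 4·7·8 = -208
D < 0 ⇒ definite ⇒ every region one sign ⇒ single well

well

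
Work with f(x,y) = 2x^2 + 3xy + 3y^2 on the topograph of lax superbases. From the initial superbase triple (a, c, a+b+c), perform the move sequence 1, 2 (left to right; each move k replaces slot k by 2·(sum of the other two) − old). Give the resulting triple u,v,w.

start (2,3,8) = (f(1,0),f(0,1),f(1,1))
replace slot 1: 2·(3+8) − 2 = 20 → (20,3,8)
replace slot 2: 2·(20+8) − 3 = 53 → (20,53,8)

20,53,8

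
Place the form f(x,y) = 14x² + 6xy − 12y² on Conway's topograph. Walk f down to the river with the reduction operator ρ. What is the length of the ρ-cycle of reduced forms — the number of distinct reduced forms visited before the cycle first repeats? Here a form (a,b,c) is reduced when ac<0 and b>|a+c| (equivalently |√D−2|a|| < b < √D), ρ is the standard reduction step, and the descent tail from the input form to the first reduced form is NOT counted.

D = 708, ⌊√D⌋ = 26
river: ρ → (-12,18,8)
river: ρ → (8,14,-16)
river: ρ → (-16,18,6)
river: ρ → (6,18,-16)
river: ρ → (-16,14,8)
river: ρ → (8,18,-12)
river: ρ → (-12,6,14)
river: ρ → (14,22,-4)
river: ρ → (-4,26,2)
river: ρ → (2,26,-4)
river: ρ → (-4,22,14)
river: ρ → (14,6,-12)
ρ-cycle length = 12 (tail of 0 descent steps not counted)

12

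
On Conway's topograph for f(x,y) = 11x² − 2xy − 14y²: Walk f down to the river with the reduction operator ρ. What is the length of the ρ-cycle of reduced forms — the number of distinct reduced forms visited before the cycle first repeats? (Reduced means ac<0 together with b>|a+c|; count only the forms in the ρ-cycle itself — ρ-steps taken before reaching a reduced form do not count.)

D = 620, ⌊√D⌋ = 24
descent: ρ → (-14,2,11)
descent: ρ → (11,20,-5)  [lands on river]
river: ρ → (-5,20,11)
river: ρ → (11,24,-1)
river: ρ → (-1,24,11)
ρ-cycle length = 4 (tail of 2 descent steps not counted)

4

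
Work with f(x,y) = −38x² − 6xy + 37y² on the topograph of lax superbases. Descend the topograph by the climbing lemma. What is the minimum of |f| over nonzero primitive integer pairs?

descent: ρ → (37,6,-38)  [lands on river]
river: ρ → (-38,70,5)
river: ρ → (5,70,-38)
river: ρ → (-38,6,37)
river: ρ → (37,68,-7)
river: ρ → (-7,72,17)
river: ρ → (17,64,-23)
river: ρ → (-23,74,2)
river: ρ → (2,74,-23)
river: ρ → (-23,64,17)
river: ρ → (17,72,-7)
river: ρ → (-7,68,37)
closes: descent 1, river 12
min |a| on river = 2

2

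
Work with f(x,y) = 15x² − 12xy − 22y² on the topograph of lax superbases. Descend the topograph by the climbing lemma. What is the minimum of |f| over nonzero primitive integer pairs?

descent: ρ → (-22,12,15)  [lands on river]
river: ρ → (15,18,-19)
river: ρ → (-19,20,14)
river: ρ → (14,36,-3)
river: ρ → (-3,36,14)
river: ρ → (14,20,-19)
river: ρ → (-19,18,15)
river: ρ → (15,12,-22)
river: ρ → (-22,32,5)
river: ρ → (5,38,-1)
river: ρ → (-1,38,5)
river: ρ → (5,32,-22)
closes: descent 1, river 12
min |a| on river = 1

1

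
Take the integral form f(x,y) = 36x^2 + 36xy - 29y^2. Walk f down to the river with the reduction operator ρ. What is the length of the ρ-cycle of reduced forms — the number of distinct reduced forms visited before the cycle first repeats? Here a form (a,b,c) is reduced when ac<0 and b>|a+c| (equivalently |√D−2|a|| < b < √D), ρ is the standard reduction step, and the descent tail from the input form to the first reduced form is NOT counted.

D = 5472, ⌊√D⌋ = 73
river: ρ → (-29,22,43)
river: ρ → (43,64,-8)
river: ρ → (-8,64,43)
river: ρ → (43,22,-29)
river: ρ → (-29,36,36)
river: ρ → (36,36,-29)
ρ-cycle length = 6 (tail of 0 descent steps not counted)

6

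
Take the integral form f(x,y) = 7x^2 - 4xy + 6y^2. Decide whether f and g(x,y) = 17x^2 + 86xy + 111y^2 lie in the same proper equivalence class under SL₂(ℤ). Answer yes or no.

D₁ = -152, D₂ = -152
f: flip: (7,-4,6)→(6,4,7)
f: reduced (well bottom): (6,4,7) with a≤c, −a<b≤a
g: translate: b→-16 (≡86 mod 34), so (17,86,111)→(17,-16,6)
g: flip: (17,-16,6)→(6,16,17)
g: translate: b→4 (≡16 mod 12), so (6,16,17)→(6,4,7)
g: reduced (well bottom): (6,4,7) with a≤c, −a<b≤a
reduced forms (6, 4, 7) vs (6, 4, 7) ⇒ equivalent

yes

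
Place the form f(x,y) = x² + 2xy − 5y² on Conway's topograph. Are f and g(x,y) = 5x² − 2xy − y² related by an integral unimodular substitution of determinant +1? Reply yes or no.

D₁ = 24, D₂ = 24
river cycle of f (length 2): (1, 4, -2), (-2, 4, 1)
river cycle of g (length 2): (-1, 4, 2), (2, 4, -1)
cycles differ ⇒ inequivalent

no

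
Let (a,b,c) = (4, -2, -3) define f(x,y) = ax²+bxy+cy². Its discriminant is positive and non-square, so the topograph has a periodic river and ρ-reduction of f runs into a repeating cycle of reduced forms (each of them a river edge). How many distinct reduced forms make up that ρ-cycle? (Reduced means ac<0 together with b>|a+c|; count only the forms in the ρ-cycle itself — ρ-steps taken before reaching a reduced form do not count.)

D = 52, ⌊√D⌋ = 7
descent: ρ → (-3,2,4)  [lands on river]
river: ρ → (4,6,-1)
river: ρ → (-1,6,4)
river: ρ → (4,2,-3)
river: ρ → (-3,4,3)
river: ρ → (3,2,-4)
river: ρ → (-4,6,1)
river: ρ → (1,6,-4)
river: ρ → (-4,2,3)
river: ρ → (3,4,-3)
ρ-cycle length = 10 (tail of 1 descent step not counted)

10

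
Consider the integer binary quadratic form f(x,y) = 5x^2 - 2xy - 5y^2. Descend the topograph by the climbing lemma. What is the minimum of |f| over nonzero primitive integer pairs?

descent: ρ → (-5,2,5)  [lands on river]
river: ρ → (5,8,-2)
river: ρ → (-2,8,5)
river: ρ → (5,2,-5)
river: ρ → (-5,8,2)
river: ρ → (2,8,-5)
closes: descent 1, river 6
min |a| on river = 2

2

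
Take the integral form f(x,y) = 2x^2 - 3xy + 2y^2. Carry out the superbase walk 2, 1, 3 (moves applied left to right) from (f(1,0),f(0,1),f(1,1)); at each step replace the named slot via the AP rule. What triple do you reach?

start (2,2,1) = (f(1,0),f(0,1),f(1,1))
replace slot 2: 2·(2+1) − 2 = 4 → (2,4,1)
replace slot 1: 2·(4+1) − 2 = 8 → (8,4,1)
replace slot 3: 2·(8+4) − 1 = 23 → (8,4,23)

8,4,23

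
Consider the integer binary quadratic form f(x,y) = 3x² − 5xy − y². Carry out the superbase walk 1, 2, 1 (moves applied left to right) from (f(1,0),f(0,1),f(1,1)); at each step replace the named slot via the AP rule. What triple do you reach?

start (3,-1,-3) = (f(1,0),f(0,1),f(1,1))
replace slot 1: 2·((-1)+(-3)) − 3 = -11 → (-11,-1,-3)
replace slot 2: 2·((-11)+(-3)) − (-1) = -27 → (-11,-27,-3)
replace slot 1: 2·((-27)+(-3)) − (-11) = -49 → (-49,-27,-3)

-49,-27,-3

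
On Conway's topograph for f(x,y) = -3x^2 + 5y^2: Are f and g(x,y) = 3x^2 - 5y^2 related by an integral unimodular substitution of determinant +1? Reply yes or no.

D₁ = 60, D₂ = 60
river cycle of f (length 2): (-3, 6, 2), (2, 6, -3)
river cycle of g (length 2): (3, 6, -2), (-2, 6, 3)
cycles differ ⇒ inequivalent

no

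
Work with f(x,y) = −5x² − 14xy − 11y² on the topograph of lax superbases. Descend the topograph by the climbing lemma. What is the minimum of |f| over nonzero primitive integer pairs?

translate: b→4 (≡14 mod 10), so (5,14,11)→(5,4,2)
flip: (5,4,2)→(2,-4,5)
translate: b→0 (≡-4 mod 4), so (2,-4,5)→(2,0,3)
reduced (well bottom): (2,0,3) with a≤c, −a<b≤a
well minimum |f| = |-2| = 2 (negative-definite)

2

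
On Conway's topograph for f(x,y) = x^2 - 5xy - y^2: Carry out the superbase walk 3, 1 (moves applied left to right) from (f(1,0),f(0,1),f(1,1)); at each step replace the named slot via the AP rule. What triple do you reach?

start (1,-1,-5) = (f(1,0),f(0,1),f(1,1))
replace slot 3: 2·(1+(-1)) − (-5) = 5 → (1,-1,5)
replace slot 1: 2·((-1)+5) − 1 = 7 → (7,-1,5)

7,-1,5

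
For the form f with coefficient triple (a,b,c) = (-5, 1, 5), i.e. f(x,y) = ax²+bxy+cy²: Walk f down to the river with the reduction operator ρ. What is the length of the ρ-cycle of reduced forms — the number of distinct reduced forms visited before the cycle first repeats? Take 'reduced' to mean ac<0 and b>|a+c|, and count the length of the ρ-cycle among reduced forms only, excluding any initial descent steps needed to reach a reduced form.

D = 101, ⌊√D⌋ = 10
river: ρ → (5,9,-1)
river: ρ → (-1,9,5)
river: ρ → (5,1,-5)
river: ρ → (-5,9,1)
river: ρ → (1,9,-5)
river: ρ → (-5,1,5)
ρ-cycle length = 6 (tail of 0 descent steps not counted)

6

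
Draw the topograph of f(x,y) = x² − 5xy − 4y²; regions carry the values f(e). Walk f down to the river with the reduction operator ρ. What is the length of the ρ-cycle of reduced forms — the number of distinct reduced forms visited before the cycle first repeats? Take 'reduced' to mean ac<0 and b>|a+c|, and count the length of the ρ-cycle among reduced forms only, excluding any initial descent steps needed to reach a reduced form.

D = 41, ⌊√D⌋ = 6
descent: ρ → (-4,5,1)  [lands on river]
river: ρ → (1,5,-4)
river: ρ → (-4,3,2)
river: ρ → (2,5,-2)
river: ρ → (-2,3,4)
river: ρ → (4,5,-1)
river: ρ → (-1,5,4)
river: ρ → (4,3,-2)
river: ρ → (-2,5,2)
river: ρ → (2,3,-4)
ρ-cycle length = 10 (tail of 1 descent step not counted)

10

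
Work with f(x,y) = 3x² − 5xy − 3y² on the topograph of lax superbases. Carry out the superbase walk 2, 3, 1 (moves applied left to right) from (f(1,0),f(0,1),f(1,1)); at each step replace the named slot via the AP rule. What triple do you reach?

start (3,-3,-5) = (f(1,0),f(0,1),f(1,1))
replace slot 2: 2·(3+(-5)) − (-3) = -1 → (3,-1,-5)
replace slot 3: 2·(3+(-1)) − (-5) = 9 → (3,-1,9)
replace slot 1: 2·((-1)+9) − 3 = 13 → (13,-1,9)

13,-1,9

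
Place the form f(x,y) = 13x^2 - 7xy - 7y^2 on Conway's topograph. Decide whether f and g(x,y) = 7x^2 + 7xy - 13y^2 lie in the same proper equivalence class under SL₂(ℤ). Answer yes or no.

D₁ = 413, D₂ = 413
river cycle of f (length 4): (-7, 7, 13), (13, 19, -1), (-1, 19, 13), (13, 7, -7)
river cycle of g (length 4): (-13, 19, 1), (1, 19, -13), (-13, 7, 7), (7, 7, -13)
cycles differ ⇒ inequivalent

no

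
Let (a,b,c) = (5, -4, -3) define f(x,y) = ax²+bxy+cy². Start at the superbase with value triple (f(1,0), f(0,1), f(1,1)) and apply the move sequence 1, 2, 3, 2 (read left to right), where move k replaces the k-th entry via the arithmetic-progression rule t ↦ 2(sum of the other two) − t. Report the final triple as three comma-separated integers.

start (5,-3,-2) = (f(1,0),f(0,1),f(1,1))
replace slot 1: 2·((-3)+(-2)) − 5 = -15 → (-15,-3,-2)
replace slot 2: 2·((-15)+(-2)) − (-3) = -31 → (-15,-31,-2)
replace slot 3: 2·((-15)+(-31)) − (-2) = -90 → (-15,-31,-90)
replace slot 2: 2·((-15)+(-90)) − (-31) = -179 → (-15,-179,-90)

-15,-179,-90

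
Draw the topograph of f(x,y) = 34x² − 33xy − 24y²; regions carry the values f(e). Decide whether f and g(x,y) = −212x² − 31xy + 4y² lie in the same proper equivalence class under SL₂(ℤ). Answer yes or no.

D₁ = 4353, D₂ = 4353
river cycle of f (length 6): (-24, 33, 34), (34, 35, -23), (-23, 57, 12), (12, 63, -8), (-8, 65, 4), (4, 63, -24)
river cycle of g (length 6): (4, 63, -24), (-24, 33, 34), (34, 35, -23), (-23, 57, 12), (12, 63, -8), (-8, 65, 4)
cycles coincide ⇒ equivalent

yes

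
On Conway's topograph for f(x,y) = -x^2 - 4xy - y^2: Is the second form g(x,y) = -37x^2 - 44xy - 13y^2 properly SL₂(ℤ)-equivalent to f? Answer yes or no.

D₁ = 12, D₂ = 12
river cycle of f (length 2): (-1, 2, 2), (2, 2, -1)
river cycle of g (length 2): (-1, 2, 2), (2, 2, -1)
cycles coincide ⇒ equivalent

yes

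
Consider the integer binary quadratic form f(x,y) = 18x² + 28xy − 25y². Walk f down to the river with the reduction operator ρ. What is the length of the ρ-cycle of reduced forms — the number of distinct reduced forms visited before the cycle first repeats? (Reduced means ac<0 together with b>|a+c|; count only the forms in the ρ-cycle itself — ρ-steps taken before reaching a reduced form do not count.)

D = 2584, ⌊√D⌋ = 50
river: ρ → (-25,22,21)
river: ρ → (21,20,-26)
river: ρ → (-26,32,15)
river: ρ → (15,28,-30)
river: ρ → (-30,32,13)
river: ρ → (13,46,-9)
river: ρ → (-9,44,18)
river: ρ → (18,28,-25)
ρ-cycle length = 8 (tail of 0 descent steps not counted)

8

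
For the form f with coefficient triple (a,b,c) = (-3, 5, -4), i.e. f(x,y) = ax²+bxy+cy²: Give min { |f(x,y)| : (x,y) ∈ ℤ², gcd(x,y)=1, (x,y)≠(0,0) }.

translate: b→1 (≡-5 mod 6), so (3,-5,4)→(3,1,2)
flip: (3,1,2)→(2,-1,3)
reduced (well bottom): (2,-1,3) with a≤c, −a<b≤a
well minimum |f| = |-2| = 2 (negative-definite)

2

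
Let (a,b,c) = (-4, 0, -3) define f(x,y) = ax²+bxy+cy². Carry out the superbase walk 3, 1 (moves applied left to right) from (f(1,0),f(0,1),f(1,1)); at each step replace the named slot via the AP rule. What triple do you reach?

start (-4,-3,-7) = (f(1,0),f(0,1),f(1,1))
replace slot 3: 2·((-4)+(-3)) − (-7) = -7 → (-4,-3,-7)
replace slot 1: 2·((-3)+(-7)) − (-4) = -16 → (-16,-3,-7)

-16,-3,-7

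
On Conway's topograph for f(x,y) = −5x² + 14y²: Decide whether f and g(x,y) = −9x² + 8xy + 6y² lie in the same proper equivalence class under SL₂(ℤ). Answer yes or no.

D₁ = 280, D₂ = 280
river cycle of f (length 6): (-5, 10, 9), (9, 8, -6), (-6, 16, 1), (1, 16, -6), (-6, 8, 9), (9, 10, -5)
river cycle of g (length 6): (6, 16, -1), (-1, 16, 6), (6, 8, -9), (-9, 10, 5), (5, 10, -9), (-9, 8, 6)
cycles differ ⇒ inequivalent

no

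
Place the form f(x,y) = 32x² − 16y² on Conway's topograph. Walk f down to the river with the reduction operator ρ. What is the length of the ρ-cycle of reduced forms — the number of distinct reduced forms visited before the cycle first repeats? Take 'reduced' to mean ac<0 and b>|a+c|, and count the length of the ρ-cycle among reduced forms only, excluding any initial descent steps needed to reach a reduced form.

D = 2048, ⌊√D⌋ = 45
descent: ρ → (-16,32,16)  [lands on river]
river: ρ → (16,32,-16)
ρ-cycle length = 2 (tail of 1 descent step not counted)

2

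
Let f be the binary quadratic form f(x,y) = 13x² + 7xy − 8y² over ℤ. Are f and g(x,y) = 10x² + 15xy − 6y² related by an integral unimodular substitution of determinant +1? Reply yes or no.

D₁ = 465, D₂ = 465
river cycle of f (length 10): (-8, 9, 12), (12, 15, -5), (-5, 15, 12), (12, 9, -8), (-8, 7, 13), (13, 19, -2), (-2, 21, 3), (3, 21, -2), (-2, 19, 13), (13, 7, -8)
river cycle of g (length 10): (-6, 21, 1), (1, 21, -6), (-6, 15, 10), (10, 5, -11), (-11, 17, 4), (4, 15, -15), (-15, 15, 4), (4, 17, -11), (-11, 5, 10), (10, 15, -6)
cycles differ ⇒ inequivalent

no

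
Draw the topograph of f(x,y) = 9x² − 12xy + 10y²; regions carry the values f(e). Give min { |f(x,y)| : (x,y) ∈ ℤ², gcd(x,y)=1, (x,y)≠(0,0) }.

translate: b→6 (≡-12 mod 18), so (9,-12,10)→(9,6,7)
flip: (9,6,7)→(7,-6,9)
reduced (well bottom): (7,-6,9) with a≤c, −a<b≤a
well minimum = a = 7

7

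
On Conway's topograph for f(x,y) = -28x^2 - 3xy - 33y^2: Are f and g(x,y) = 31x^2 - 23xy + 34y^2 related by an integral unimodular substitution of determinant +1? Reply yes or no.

D₁ = -3687, D₂ = -3687
f is negative-definite; reduce −f:
−f: reduced (well bottom): (28,3,33) with a≤c, −a<b≤a
flip sign back: reduced form of f is (-28,-3,-33)
g: reduced (well bottom): (31,-23,34) with a≤c, −a<b≤a
reduced forms (-28, -3, -33) vs (31, -23, 34) ⇒ inequivalent

no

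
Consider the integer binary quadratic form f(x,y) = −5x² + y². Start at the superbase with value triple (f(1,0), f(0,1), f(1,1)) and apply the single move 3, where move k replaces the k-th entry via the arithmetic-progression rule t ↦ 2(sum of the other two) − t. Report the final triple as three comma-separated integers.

start (-5,1,-4) = (f(1,0),f(0,1),f(1,1))
replace slot 3: 2·((-5)+1) − (-4) = -4 → (-5,1,-4)

-5,1,-4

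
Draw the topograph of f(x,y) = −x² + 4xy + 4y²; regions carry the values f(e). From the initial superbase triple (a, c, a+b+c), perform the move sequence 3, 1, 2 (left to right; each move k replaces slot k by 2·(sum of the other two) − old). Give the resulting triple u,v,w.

start (-1,4,7) = (f(1,0),f(0,1),f(1,1))
replace slot 3: 2·((-1)+4) − 7 = -1 → (-1,4,-1)
replace slot 1: 2·(4+(-1)) − (-1) = 7 → (7,4,-1)
replace slot 2: 2·(7+(-1)) − 4 = 8 → (7,8,-1)

7,8,-1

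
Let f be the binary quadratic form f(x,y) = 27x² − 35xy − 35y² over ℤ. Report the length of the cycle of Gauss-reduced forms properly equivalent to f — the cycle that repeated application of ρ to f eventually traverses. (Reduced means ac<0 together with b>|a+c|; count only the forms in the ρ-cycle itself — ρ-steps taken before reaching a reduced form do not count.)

D = 5005, ⌊√D⌋ = 70
descent: ρ → (-35,35,27)  [lands on river]
river: ρ → (27,19,-43)
river: ρ → (-43,67,3)
river: ρ → (3,65,-65)
river: ρ → (-65,65,3)
river: ρ → (3,67,-43)
river: ρ → (-43,19,27)
river: ρ → (27,35,-35)
ρ-cycle length = 8 (tail of 1 descent step not counted)

8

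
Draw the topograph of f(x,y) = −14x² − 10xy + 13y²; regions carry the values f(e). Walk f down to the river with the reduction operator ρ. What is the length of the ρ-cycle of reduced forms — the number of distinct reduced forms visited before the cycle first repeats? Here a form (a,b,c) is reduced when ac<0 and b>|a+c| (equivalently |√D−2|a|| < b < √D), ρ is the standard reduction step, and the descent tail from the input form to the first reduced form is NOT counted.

D = 828, ⌊√D⌋ = 28
descent: ρ → (13,10,-14)  [lands on river]
river: ρ → (-14,18,9)
river: ρ → (9,18,-14)
river: ρ → (-14,10,13)
river: ρ → (13,16,-11)
river: ρ → (-11,28,1)
river: ρ → (1,28,-11)
river: ρ → (-11,16,13)
ρ-cycle length = 8 (tail of 1 descent step not counted)

8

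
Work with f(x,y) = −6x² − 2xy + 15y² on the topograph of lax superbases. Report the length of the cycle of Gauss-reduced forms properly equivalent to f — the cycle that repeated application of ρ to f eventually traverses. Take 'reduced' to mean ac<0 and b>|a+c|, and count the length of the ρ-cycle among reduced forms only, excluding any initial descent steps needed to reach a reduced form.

D = 364, ⌊√D⌋ = 19
descent: ρ → (15,2,-6)
descent: ρ → (-6,10,11)  [lands on river]
river: ρ → (11,12,-5)
river: ρ → (-5,18,2)
river: ρ → (2,18,-5)
river: ρ → (-5,12,11)
river: ρ → (11,10,-6)
river: ρ → (-6,14,7)
river: ρ → (7,14,-6)
ρ-cycle length = 8 (tail of 2 descent steps not counted)

8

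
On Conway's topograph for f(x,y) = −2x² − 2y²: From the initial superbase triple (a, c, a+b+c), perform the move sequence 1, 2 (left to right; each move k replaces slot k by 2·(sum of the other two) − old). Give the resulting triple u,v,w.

start (-2,-2,-4) = (f(1,0),f(0,1),f(1,1))
replace slot 1: 2·((-2)+(-4)) − (-2) = -10 → (-10,-2,-4)
replace slot 2: 2·((-10)+(-4)) − (-2) = -26 → (-10,-26,-4)

-10,-26,-4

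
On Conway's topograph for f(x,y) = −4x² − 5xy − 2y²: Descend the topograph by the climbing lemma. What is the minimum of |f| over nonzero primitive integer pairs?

translate: b→-3 (≡5 mod 8), so (4,5,2)→(4,-3,1)
flip: (4,-3,1)→(1,3,4)
translate: b→1 (≡3 mod 2), so (1,3,4)→(1,1,2)
reduced (well bottom): (1,1,2) with a≤c, −a<b≤a
well minimum |f| = |-1| = 1 (negative-definite)

1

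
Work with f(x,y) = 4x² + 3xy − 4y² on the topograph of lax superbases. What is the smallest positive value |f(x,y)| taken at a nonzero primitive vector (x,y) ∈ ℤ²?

river: ρ → (-4,5,3)
river: ρ → (3,7,-2)
river: ρ → (-2,5,6)
river: ρ → (6,7,-1)
river: ρ → (-1,7,6)
river: ρ → (6,5,-2)
river: ρ → (-2,7,3)
river: ρ → (3,5,-4)
river: ρ → (-4,3,4)
river: ρ → (4,5,-3)
river: ρ → (-3,7,2)
river: ρ → (2,5,-6)
river: ρ → (-6,7,1)
river: ρ → (1,7,-6)
river: ρ → (-6,5,2)
river: ρ → (2,7,-3)
river: ρ → (-3,5,4)
river: ρ → (4,3,-4)
closes: descent 0, river 18
min |a| on river = 1

1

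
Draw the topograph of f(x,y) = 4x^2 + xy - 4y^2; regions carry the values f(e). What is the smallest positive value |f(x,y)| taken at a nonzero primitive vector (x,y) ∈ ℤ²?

river: ρ → (-4,7,1)
river: ρ → (1,7,-4)
river: ρ → (-4,1,4)
river: ρ → (4,7,-1)
river: ρ → (-1,7,4)
river: ρ → (4,1,-4)
closes: descent 0, river 6
min |a| on river = 1

1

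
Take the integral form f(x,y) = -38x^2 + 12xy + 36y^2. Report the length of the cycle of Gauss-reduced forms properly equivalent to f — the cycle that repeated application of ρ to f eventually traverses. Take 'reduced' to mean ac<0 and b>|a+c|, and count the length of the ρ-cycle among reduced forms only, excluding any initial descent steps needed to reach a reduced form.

D = 5616, ⌊√D⌋ = 74
river: ρ → (36,60,-14)
river: ρ → (-14,52,52)
river: ρ → (52,52,-14)
river: ρ → (-14,60,36)
river: ρ → (36,12,-38)
river: ρ → (-38,64,10)
river: ρ → (10,56,-62)
river: ρ → (-62,68,4)
river: ρ → (4,68,-62)
river: ρ → (-62,56,10)
river: ρ → (10,64,-38)
river: ρ → (-38,12,36)
ρ-cycle length = 12 (tail of 0 descent steps not counted)

12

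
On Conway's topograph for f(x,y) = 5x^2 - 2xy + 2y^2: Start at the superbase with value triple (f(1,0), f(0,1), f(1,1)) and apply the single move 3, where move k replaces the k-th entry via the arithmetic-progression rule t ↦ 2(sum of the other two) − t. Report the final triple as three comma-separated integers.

start (5,2,5) = (f(1,0),f(0,1),f(1,1))
replace slot 3: 2·(5+2) − 5 = 9 → (5,2,9)

5,2,9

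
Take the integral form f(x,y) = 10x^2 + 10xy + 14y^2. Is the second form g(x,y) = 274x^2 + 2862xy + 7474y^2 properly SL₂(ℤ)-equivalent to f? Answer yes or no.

D₁ = -460, D₂ = -460
f: reduced (well bottom): (10,10,14) with a≤c, −a<b≤a
g: translate: b→122 (≡2862 mod 548), so (274,2862,7474)→(274,122,14)
g: flip: (274,122,14)→(14,-122,274)
g: translate: b→-10 (≡-122 mod 28), so (14,-122,274)→(14,-10,10)
g: flip: (14,-10,10)→(10,10,14)
g: reduced (well bottom): (10,10,14) with a≤c, −a<b≤a
reduced forms (10, 10, 14) vs (10, 10, 14) ⇒ equivalent

yes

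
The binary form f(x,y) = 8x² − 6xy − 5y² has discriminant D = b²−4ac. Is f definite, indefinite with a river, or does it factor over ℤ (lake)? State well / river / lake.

D = b²−4ac = (-6)² − 4·8·(-5) = 196
D = 14² is a perfect square ⇒ form factors over ℤ ⇒ lakes

lake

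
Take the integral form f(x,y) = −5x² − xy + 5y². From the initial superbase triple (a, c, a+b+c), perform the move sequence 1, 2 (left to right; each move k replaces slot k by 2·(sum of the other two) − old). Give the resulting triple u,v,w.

start (-5,5,-1) = (f(1,0),f(0,1),f(1,1))
replace slot 1: 2·(5+(-1)) − (-5) = 13 → (13,5,-1)
replace slot 2: 2·(13+(-1)) − 5 = 19 → (13,19,-1)

13,19,-1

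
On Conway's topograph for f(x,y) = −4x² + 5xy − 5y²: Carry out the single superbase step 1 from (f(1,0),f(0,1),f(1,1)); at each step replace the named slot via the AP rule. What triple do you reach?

start (-4,-5,-4) = (f(1,0),f(0,1),f(1,1))
replace slot 1: 2·((-5)+(-4)) − (-4) = -14 → (-14,-5,-4)

-14,-5,-4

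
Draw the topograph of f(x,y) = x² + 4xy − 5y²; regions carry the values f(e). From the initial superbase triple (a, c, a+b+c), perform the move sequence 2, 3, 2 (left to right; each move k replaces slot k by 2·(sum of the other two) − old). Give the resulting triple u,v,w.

start (1,-5,0) = (f(1,0),f(0,1),f(1,1))
replace slot 2: 2·(1+0) − (-5) = 7 → (1,7,0)
replace slot 3: 2·(1+7) − 0 = 16 → (1,7,16)
replace slot 2: 2·(1+16) − 7 = 27 → (1,27,16)

1,27,16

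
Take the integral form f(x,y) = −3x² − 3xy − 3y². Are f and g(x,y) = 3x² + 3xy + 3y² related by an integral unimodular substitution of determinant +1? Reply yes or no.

D₁ = -27, D₂ = -27
f is negative-definite; reduce −f:
−f: reduced (well bottom): (3,3,3) with a≤c, −a<b≤a
flip sign back: reduced form of f is (-3,-3,-3)
g: reduced (well bottom): (3,3,3) with a≤c, −a<b≤a
reduced forms (-3, -3, -3) vs (3, 3, 3) ⇒ inequivalent

no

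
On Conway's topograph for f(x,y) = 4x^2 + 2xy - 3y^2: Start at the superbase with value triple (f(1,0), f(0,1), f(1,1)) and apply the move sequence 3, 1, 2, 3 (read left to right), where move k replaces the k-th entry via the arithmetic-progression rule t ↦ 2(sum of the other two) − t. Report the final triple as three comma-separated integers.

start (4,-3,3) = (f(1,0),f(0,1),f(1,1))
replace slot 3: 2·(4+(-3)) − 3 = -1 → (4,-3,-1)
replace slot 1: 2·((-3)+(-1)) − 4 = -12 → (-12,-3,-1)
replace slot 2: 2·((-12)+(-1)) − (-3) = -23 → (-12,-23,-1)
replace slot 3: 2·((-12)+(-23)) − (-1) = -69 → (-12,-23,-69)

-12,-23,-69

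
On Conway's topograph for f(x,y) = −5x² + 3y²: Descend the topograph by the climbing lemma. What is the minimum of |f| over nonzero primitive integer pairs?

descent: ρ → (3,6,-2)  [lands on river]
river: ρ → (-2,6,3)
closes: descent 1, river 2
min |a| on river = 2

2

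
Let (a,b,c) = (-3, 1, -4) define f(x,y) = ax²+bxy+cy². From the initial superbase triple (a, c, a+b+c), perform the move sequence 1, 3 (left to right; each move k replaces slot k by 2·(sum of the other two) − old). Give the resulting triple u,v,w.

start (-3,-4,-6) = (f(1,0),f(0,1),f(1,1))
replace slot 1: 2·((-4)+(-6)) − (-3) = -17 → (-17,-4,-6)
replace slot 3: 2·((-17)+(-4)) − (-6) = -36 → (-17,-4,-36)

-17,-4,-36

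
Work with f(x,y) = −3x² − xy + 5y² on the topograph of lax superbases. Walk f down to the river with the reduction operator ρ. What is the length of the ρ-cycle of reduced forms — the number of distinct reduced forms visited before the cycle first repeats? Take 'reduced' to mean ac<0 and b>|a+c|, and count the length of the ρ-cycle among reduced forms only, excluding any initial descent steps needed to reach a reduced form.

D = 61, ⌊√D⌋ = 7
descent: ρ → (5,1,-3)
descent: ρ → (-3,5,3)  [lands on river]
river: ρ → (3,7,-1)
river: ρ → (-1,7,3)
river: ρ → (3,5,-3)
river: ρ → (-3,7,1)
river: ρ → (1,7,-3)
ρ-cycle length = 6 (tail of 2 descent steps not counted)

6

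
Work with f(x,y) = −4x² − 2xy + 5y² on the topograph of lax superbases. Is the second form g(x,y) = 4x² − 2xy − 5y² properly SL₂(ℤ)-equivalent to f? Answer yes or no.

D₁ = 84, D₂ = 84
river cycle of f (length 6): (5, 2, -4), (-4, 6, 3), (3, 6, -4), (-4, 2, 5), (5, 8, -1), (-1, 8, 5)
river cycle of g (length 6): (-5, 2, 4), (4, 6, -3), (-3, 6, 4), (4, 2, -5), (-5, 8, 1), (1, 8, -5)
cycles differ ⇒ inequivalent

no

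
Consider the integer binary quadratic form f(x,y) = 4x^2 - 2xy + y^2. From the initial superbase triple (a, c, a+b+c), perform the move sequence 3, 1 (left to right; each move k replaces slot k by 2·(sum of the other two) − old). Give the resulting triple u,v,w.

start (4,1,3) = (f(1,0),f(0,1),f(1,1))
replace slot 3: 2·(4+1) − 3 = 7 → (4,1,7)
replace slot 1: 2·(1+7) − 4 = 12 → (12,1,7)

12,1,7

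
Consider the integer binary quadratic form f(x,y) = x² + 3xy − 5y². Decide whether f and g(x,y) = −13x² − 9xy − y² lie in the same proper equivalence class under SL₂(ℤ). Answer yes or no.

D₁ = 29, D₂ = 29
river cycle of f (length 2): (1, 5, -1), (-1, 5, 1)
river cycle of g (length 2): (-1, 5, 1), (1, 5, -1)
cycles coincide ⇒ equivalent

yes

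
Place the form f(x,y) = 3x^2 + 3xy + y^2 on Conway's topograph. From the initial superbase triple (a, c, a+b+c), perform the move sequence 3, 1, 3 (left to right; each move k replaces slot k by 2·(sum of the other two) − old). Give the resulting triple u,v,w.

start (3,1,7) = (f(1,0),f(0,1),f(1,1))
replace slot 3: 2·(3+1) − 7 = 1 → (3,1,1)
replace slot 1: 2·(1+1) − 3 = 1 → (1,1,1)
replace slot 3: 2·(1+1) − 1 = 3 → (1,1,3)

1,1,3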